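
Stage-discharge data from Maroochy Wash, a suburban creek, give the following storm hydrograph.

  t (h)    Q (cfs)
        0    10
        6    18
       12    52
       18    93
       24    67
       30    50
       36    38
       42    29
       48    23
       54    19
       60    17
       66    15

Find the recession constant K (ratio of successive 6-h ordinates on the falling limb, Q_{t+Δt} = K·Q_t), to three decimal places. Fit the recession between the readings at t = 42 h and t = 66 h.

K ≈ 0.848

Using the recession-limb readings at t = 42 h and t = 66 h: Q falls from 29 to 15 cfs over 4 intervals.
K = (Q₂/Q₁)^(1/4) = (15/29)^(1/4) = 0.848.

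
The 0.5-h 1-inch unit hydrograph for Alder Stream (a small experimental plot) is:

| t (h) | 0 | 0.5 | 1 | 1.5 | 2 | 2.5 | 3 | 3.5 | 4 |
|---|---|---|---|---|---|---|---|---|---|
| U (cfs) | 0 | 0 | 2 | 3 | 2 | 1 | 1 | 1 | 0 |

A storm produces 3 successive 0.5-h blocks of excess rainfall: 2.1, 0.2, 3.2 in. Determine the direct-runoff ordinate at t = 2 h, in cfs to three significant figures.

By discrete convolution, Q_j = Σ (P_i / 1 in) · U_{j−i}.
At t = 2 h (j=4): Q = (2.1/1)·2 + (0.2/1)·3 + (3.2/1)·2 = 11.2 cfs.

Q ≈ 11.2 cfs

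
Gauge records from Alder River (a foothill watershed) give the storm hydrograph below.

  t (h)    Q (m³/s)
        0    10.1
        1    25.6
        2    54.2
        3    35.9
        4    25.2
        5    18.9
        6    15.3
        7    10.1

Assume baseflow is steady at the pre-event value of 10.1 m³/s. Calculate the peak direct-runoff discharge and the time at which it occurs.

Subtracting baseflow gives direct-runoff ordinates: 0.0, 15.5, 44.1, 25.8, 15.1, 8.8, 5.2, 0.0 m³/s.
The maximum is 44.1 m³/s, occurring at the reading for t = 2 h.

Q_p = 44.1 m³/s at t = 2 h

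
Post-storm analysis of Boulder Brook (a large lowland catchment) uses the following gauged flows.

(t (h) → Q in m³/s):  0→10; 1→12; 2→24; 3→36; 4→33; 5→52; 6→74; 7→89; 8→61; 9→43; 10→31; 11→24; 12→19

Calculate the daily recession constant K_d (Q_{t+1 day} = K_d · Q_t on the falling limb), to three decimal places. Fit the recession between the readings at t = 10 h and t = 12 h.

K_d ≈ 0.003

Between t = 10 h and t = 12 h the flow falls from 31 to 19 m³/s over 2×1 h = 2 h.
Per-interval ratio K = (19/31)^(1/2) = 0.7829; K_d = K^(24/1) = 0.003.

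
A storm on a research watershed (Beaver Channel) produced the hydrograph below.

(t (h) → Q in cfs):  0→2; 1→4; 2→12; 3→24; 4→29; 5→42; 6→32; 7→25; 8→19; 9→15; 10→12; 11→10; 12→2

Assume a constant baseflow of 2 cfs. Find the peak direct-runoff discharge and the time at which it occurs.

Q_p = 40.0 cfs at t = 5 h

Subtracting baseflow gives direct-runoff ordinates: 0.0, 2.0, 10.0, 22.0, 27.0, 40.0, 30.0, 23.0, 17.0, 13.0, 10.0, 8.0, 0.0 cfs.
The maximum is 40.0 cfs, occurring at the reading for t = 5 h.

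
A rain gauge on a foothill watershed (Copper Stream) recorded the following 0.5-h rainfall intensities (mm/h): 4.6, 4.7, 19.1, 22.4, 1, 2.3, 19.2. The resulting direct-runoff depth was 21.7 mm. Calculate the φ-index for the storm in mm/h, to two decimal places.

φ ≈ 5.77 mm/h

Only the 3 blocks with intensity above φ contribute runoff: 19.1, 22.4, 19.2 mm/h.
Σ(I−φ)·Δt = d  ⇒  (19.1+22.4+19.2 − 3φ)·0.5 = 21.7
φ = (60.70 − 21.7/0.5) / 3 = 5.77 mm/h.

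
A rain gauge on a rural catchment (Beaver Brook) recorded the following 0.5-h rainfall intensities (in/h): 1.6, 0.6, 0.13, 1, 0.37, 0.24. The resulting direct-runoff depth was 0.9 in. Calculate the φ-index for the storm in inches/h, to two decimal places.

φ ≈ 0.47 in/h

Only the 3 blocks with intensity above φ contribute runoff: 1.6, 0.6, 1 in/h.
Σ(I−φ)·Δt = d  ⇒  (1.6+0.6+1 − 3φ)·0.5 = 0.9
φ = (3.200 − 0.9/0.5) / 3 = 0.47 in/h.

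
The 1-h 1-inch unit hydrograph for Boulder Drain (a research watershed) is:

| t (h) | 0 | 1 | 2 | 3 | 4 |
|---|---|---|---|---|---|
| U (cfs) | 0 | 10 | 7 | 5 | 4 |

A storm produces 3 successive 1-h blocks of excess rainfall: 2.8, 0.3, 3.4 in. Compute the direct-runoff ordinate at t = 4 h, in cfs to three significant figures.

Q ≈ 36.5 cfs

By discrete convolution, Q_j = Σ (P_i / 1 in) · U_{j−i}.
At t = 4 h (j=4): Q = (2.8/1)·4 + (0.3/1)·5 + (3.4/1)·7 = 36.5 cfs.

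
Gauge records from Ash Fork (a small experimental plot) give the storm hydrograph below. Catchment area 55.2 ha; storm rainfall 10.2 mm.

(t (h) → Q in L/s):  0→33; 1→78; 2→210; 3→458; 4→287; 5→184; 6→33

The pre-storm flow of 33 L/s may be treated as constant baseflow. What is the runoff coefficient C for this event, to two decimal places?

C ≈ 0.67

ΣQ_DR = 1052 L/s; V = ΣQ_DR·Δt = 3.787 × 10^6 L.
Runoff depth d = V / A = 6.861 mm.
C = d / P = 6.861 / 10.2 = 0.67.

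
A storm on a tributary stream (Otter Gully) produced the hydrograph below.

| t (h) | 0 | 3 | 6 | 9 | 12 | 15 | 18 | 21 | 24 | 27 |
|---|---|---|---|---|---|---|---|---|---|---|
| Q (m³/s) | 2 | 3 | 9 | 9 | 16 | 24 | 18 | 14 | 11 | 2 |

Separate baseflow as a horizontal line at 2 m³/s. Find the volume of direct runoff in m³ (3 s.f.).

V ≈ 9.50 × 10^5 m³

Direct-runoff ordinates (Q − Q_b): 0.0, 1.0, 7.0, 7.0, 14.0, 22.0, 16.0, 12.0, 9.0, 0.0 m³/s.
ΣQ_DR = 88.00 m³/s.
With Δt = 3 h = 10800 s, V = ΣQ_DR · Δt = 88.00 × 10800 = 9.50 × 10^5 m³.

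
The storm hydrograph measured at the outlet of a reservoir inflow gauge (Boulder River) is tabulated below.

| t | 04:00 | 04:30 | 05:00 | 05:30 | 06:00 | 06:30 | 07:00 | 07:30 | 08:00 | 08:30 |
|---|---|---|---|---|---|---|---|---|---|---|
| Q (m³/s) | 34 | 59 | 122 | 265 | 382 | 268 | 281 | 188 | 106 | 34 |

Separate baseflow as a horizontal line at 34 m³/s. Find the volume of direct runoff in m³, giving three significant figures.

Direct-runoff ordinates (Q − Q_b): 0.0, 25.0, 88.0, 231.0, 348.0, 234.0, 247.0, 154.0, 72.0, 0.0 m³/s.
ΣQ_DR = 1399 m³/s.
With Δt = 0.5 h = 1800 s, V = ΣQ_DR · Δt = 1399 × 1800 = 2.52 × 10^6 m³.

V ≈ 2.52 × 10^6 m³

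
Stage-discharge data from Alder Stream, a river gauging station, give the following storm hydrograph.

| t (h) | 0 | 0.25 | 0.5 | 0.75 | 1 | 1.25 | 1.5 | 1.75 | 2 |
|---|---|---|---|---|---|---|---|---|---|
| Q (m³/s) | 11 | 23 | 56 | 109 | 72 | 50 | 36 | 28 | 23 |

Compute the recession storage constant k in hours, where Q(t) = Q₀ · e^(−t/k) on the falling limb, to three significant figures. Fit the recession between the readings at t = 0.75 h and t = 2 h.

On the falling limb, Q drops from 109 to 23 m³/s between t = 0.75 h and t = 2 h (Δt = 1.25 h).
k = −Δt / ln(Q₂/Q₁) = −1.25 / ln(23/109) = 0.803 h.

k ≈ 0.803 h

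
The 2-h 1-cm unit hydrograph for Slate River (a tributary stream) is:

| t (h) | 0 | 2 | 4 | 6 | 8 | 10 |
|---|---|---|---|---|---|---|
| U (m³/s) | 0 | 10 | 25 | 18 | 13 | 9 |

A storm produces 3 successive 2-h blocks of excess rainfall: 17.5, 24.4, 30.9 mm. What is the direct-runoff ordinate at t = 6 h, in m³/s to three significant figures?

By discrete convolution, Q_j = Σ (P_i / 10 mm) · U_{j−i}.
At t = 6 h (j=3): Q = (17.5/10)·18 + (24.4/10)·25 + (30.9/10)·10 = 123 m³/s.

Q ≈ 123 m³/s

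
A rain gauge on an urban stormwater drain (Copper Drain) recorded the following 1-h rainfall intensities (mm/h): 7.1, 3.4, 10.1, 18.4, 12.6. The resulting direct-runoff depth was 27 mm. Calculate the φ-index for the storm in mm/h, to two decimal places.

Only the 4 blocks with intensity above φ contribute runoff: 7.1, 10.1, 18.4, 12.6 mm/h.
Σ(I−φ)·Δt = d  ⇒  (7.1+10.1+18.4+12.6 − 4φ)·1 = 27
φ = (48.20 − 27/1) / 4 = 5.30 mm/h.

φ ≈ 5.30 mm/h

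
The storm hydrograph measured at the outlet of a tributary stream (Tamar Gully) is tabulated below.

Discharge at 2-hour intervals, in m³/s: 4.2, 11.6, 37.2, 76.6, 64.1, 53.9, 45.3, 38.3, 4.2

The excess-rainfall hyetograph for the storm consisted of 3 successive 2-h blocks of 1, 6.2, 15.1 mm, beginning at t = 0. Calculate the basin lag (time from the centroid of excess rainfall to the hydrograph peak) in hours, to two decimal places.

Centroid of excess rainfall: t_c = Σ P_i·t̄_i / ΣP_i = 4.2646 h (block centres at 1, 3, 5 h).
Hydrograph peak occurs at t = 6 h, so basin lag t_L = 6 − 4.2646 = 1.74 h.

t_L ≈ 1.74 h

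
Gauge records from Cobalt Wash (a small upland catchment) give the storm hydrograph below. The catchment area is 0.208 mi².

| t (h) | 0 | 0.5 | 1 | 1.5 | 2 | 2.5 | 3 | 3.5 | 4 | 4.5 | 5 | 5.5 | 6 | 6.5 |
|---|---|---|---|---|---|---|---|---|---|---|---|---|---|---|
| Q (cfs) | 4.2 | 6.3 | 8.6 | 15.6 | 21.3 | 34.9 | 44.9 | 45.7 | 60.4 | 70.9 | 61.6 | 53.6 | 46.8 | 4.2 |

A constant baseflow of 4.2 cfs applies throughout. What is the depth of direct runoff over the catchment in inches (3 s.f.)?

Direct runoff: 0.0, 2.1, 4.4, 11.4, 17.1, 30.7, 40.7, 41.5, 56.2, 66.7, 57.4, 49.4, 42.6, 0.0 cfs; ΣQ_DR = 420.2 cfs.
V = ΣQ_DR · Δt = 420.2 × 1800 s = 7.564 × 10^5 ft³.
Over A = 0.208 mi², depth = V / A = 1.57 in.

d ≈ 1.57 in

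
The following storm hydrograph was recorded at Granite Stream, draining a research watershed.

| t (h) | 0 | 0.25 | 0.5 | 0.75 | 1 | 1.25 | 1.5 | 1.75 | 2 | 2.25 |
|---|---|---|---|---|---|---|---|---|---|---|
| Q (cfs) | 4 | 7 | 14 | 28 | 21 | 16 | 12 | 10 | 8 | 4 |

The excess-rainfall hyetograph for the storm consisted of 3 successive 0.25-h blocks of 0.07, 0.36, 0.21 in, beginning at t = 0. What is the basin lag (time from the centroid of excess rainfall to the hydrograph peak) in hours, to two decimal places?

Centroid of excess rainfall: t_c = Σ P_i·t̄_i / ΣP_i = 0.4297 h (block centres at 0.125, 0.375, 0.625 h).
Hydrograph peak occurs at t = 0.75 h, so basin lag t_L = 0.75 − 0.4297 = 0.32 h.

t_L ≈ 0.32 h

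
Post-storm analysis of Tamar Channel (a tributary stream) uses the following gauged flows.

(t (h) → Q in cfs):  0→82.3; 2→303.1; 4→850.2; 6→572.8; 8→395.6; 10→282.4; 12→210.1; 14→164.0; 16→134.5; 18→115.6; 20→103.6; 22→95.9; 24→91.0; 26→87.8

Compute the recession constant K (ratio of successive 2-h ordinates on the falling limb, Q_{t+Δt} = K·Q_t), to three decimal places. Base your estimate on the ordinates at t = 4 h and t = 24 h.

K ≈ 0.800

Using the recession-limb readings at t = 4 h and t = 24 h: Q falls from 850.2 to 91.0 cfs over 10 intervals.
K = (Q₂/Q₁)^(1/10) = (91.0/850.2)^(1/10) = 0.800.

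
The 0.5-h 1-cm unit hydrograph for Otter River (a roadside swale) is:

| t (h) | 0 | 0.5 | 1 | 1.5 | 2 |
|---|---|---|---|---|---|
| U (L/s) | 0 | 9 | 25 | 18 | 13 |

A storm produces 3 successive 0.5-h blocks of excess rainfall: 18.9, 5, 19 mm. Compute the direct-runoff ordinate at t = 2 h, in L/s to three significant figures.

Q ≈ 81.1 L/s

By discrete convolution, Q_j = Σ (P_i / 10 mm) · U_{j−i}.
At t = 2 h (j=4): Q = (18.9/10)·13 + (5/10)·18 + (19/10)·25 = 81.1 L/s.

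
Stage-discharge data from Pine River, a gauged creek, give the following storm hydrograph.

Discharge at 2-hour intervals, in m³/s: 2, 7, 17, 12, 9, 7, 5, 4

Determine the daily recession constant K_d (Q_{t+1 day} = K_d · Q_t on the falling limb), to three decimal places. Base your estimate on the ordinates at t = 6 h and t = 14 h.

K_d ≈ 0.037

Between t = 6 h and t = 14 h the flow falls from 12 to 4 m³/s over 4×2 h = 8 h.
Per-interval ratio K = (4/12)^(1/4) = 0.7598; K_d = K^(24/2) = 0.037.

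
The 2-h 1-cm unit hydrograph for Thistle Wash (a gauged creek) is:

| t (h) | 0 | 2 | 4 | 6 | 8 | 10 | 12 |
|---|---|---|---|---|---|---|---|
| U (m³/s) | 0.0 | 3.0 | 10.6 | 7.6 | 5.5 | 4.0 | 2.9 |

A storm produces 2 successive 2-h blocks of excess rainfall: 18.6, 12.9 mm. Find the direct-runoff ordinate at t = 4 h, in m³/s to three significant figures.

Q ≈ 23.6 m³/s

By discrete convolution, Q_j = Σ (P_i / 10 mm) · U_{j−i}.
At t = 4 h (j=2): Q = (18.6/10)·10.6 + (12.9/10)·3.0 = 23.6 m³/s.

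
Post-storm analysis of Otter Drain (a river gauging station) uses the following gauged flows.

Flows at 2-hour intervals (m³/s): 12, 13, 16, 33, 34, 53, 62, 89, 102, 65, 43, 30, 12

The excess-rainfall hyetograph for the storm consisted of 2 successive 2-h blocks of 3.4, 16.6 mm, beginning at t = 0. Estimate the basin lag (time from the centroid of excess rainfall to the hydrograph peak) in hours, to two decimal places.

Centroid of excess rainfall: t_c = Σ P_i·t̄_i / ΣP_i = 2.6600 h (block centres at 1, 3 h).
Hydrograph peak occurs at t = 16 h, so basin lag t_L = 16 − 2.6600 = 13.34 h.

t_L ≈ 13.34 h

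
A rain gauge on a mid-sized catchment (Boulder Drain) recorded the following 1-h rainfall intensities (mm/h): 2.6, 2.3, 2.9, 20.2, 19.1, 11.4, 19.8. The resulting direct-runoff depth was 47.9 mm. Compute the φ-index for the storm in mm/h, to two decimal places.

φ ≈ 5.65 mm/h

Only the 4 blocks with intensity above φ contribute runoff: 20.2, 19.1, 11.4, 19.8 mm/h.
Σ(I−φ)·Δt = d  ⇒  (20.2+19.1+11.4+19.8 − 4φ)·1 = 47.9
φ = (70.50 − 47.9/1) / 4 = 5.65 mm/h.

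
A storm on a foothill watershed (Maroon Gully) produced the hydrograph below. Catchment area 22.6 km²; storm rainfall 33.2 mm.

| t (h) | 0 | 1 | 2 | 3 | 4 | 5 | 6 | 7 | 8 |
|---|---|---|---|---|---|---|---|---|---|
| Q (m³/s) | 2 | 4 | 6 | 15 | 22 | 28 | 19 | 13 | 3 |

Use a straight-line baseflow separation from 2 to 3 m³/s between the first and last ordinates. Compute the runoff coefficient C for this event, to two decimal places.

ΣQ_DR = 89.50 m³/s; V = ΣQ_DR·Δt = 3.222 × 10^5 m³.
Runoff depth d = V / A = 14.26 mm.
C = d / P = 14.26 / 33.2 = 0.43.

C ≈ 0.43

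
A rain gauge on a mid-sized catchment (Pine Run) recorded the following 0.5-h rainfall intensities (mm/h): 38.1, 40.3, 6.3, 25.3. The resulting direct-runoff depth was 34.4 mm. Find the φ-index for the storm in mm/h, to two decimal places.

φ ≈ 11.63 mm/h

Only the 3 blocks with intensity above φ contribute runoff: 38.1, 40.3, 25.3 mm/h.
Σ(I−φ)·Δt = d  ⇒  (38.1+40.3+25.3 − 3φ)·0.5 = 34.4
φ = (103.7 − 34.4/0.5) / 3 = 11.63 mm/h.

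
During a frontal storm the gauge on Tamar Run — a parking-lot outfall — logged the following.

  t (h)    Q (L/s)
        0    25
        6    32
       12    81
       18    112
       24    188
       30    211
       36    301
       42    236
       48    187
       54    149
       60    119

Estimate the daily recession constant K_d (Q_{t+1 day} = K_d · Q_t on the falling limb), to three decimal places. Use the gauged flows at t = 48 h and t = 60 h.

Between t = 48 h and t = 60 h the flow falls from 187 to 119 L/s over 2×6 h = 12 h.
Per-interval ratio K = (119/187)^(1/2) = 0.7977; K_d = K^(24/6) = 0.405.

K_d ≈ 0.405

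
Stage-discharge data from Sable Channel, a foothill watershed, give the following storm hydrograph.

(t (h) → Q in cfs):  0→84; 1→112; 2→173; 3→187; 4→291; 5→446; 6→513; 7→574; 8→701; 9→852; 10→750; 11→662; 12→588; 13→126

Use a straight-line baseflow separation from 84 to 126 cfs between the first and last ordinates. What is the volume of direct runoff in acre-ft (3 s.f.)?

Direct-runoff ordinates (Q − Q_b): 0.00, 24.77, 82.54, 93.31, 194.08, 345.85, 409.62, 467.38, 591.15, 738.92, 633.69, 542.46, 465.23, 0.00 cfs.
ΣQ_DR = 4589 cfs.
With Δt = 1 h = 3600 s, V = ΣQ_DR · Δt = 4589 × 3600 = 1.65 × 10^7 ft³ = 379 acre-ft.

V ≈ 379 acre-ft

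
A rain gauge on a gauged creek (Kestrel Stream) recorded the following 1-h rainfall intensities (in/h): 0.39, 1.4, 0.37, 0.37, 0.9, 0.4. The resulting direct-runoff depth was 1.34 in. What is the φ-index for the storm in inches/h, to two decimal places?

φ ≈ 0.48 in/h

Only the 2 blocks with intensity above φ contribute runoff: 1.4, 0.9 in/h.
Σ(I−φ)·Δt = d  ⇒  (1.4+0.9 − 2φ)·1 = 1.34
φ = (2.300 − 1.34/1) / 2 = 0.48 in/h.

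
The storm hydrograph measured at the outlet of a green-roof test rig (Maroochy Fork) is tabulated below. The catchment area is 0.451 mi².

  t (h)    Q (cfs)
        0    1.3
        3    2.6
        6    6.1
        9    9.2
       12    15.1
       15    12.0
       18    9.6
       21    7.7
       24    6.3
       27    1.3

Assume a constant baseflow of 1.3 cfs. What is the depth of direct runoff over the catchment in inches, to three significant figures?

d ≈ 0.600 in

Direct runoff: 0.0, 1.3, 4.8, 7.9, 13.8, 10.7, 8.3, 6.4, 5.0, 0.0 cfs; ΣQ_DR = 58.20 cfs.
V = ΣQ_DR · Δt = 58.20 × 10800 s = 6.286 × 10^5 ft³.
Over A = 0.451 mi², depth = V / A = 0.600 in.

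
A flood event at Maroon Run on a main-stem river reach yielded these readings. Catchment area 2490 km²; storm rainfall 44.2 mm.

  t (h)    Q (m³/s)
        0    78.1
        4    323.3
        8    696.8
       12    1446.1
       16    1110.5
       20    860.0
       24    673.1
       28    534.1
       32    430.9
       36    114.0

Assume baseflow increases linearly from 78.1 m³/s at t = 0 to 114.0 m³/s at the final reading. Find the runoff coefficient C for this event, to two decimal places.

ΣQ_DR = 5306 m³/s; V = ΣQ_DR·Δt = 7.641 × 10^7 m³.
Runoff depth d = V / A = 30.69 mm.
C = d / P = 30.69 / 44.2 = 0.69.

C ≈ 0.69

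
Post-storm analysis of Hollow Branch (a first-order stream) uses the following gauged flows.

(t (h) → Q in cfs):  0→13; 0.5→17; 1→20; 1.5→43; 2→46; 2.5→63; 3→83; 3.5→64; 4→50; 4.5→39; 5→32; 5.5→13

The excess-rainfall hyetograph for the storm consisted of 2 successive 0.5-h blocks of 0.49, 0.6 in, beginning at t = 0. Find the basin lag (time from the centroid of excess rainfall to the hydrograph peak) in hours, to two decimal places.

t_L ≈ 2.47 h

Centroid of excess rainfall: t_c = Σ P_i·t̄_i / ΣP_i = 0.5252 h (block centres at 0.25, 0.75 h).
Hydrograph peak occurs at t = 3 h, so basin lag t_L = 3 − 0.5252 = 2.47 h.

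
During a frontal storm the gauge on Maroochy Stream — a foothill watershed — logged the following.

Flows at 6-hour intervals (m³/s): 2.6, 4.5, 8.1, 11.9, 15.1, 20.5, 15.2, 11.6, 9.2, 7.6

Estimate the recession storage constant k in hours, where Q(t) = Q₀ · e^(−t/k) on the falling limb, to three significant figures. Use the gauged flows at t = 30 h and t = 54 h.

k ≈ 24.2 h

On the falling limb, Q drops from 20.5 to 7.6 m³/s between t = 30 h and t = 54 h (Δt = 24 h).
k = −Δt / ln(Q₂/Q₁) = −24 / ln(7.6/20.5) = 24.2 h.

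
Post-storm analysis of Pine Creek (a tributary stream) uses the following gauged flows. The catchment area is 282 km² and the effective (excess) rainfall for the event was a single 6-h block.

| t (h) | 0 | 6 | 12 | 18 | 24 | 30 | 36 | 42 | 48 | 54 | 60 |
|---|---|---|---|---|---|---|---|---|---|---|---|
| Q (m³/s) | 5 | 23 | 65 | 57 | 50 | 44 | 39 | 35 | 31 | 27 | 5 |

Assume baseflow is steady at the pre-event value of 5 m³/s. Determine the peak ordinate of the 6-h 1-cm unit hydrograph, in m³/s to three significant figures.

U_p ≈ 24.0 m³/s

Direct runoff: 0.0, 18.0, 60.0, 52.0, 45.0, 39.0, 34.0, 30.0, 26.0, 22.0, 0.0 m³/s; ΣQ_DR = 326.0 m³/s, peak = 60.0 m³/s.
Runoff depth d = ΣQ_DR·Δt / A = 326.0 × 21600 / (282 km²) = 24.97 mm.
The 1-cm UH is the DRH scaled by (10 mm)/d, so U_p = 60.0 × 10/24.97 = 24.0 m³/s.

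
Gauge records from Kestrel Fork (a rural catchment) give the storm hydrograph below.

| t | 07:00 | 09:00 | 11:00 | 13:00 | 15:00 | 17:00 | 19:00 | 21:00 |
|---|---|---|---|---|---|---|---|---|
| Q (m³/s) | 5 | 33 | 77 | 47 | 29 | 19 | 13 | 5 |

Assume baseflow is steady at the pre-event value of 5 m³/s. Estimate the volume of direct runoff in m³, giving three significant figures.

Direct-runoff ordinates (Q − Q_b): 0.0, 28.0, 72.0, 42.0, 24.0, 14.0, 8.0, 0.0 m³/s.
ΣQ_DR = 188.0 m³/s.
With Δt = 2 h = 7200 s, V = ΣQ_DR · Δt = 188.0 × 7200 = 1.35 × 10^6 m³.

V ≈ 1.35 × 10^6 m³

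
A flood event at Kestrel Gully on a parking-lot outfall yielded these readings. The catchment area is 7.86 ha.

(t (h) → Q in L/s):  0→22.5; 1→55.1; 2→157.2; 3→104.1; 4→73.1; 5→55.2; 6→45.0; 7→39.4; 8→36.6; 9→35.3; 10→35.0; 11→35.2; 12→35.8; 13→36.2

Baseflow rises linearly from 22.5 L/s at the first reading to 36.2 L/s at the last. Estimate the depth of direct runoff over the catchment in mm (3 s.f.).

d ≈ 16.3 mm

Direct runoff: 0.00, 31.55, 132.59, 78.44, 46.38, 27.43, 16.18, 9.52, 5.67, 3.32, 1.96, 1.11, 0.65, 0.00 L/s; ΣQ_DR = 354.8 L/s.
V = ΣQ_DR · Δt = 354.8 × 3600 s = 1.277 × 10^6 L.
Over A = 7.86 ha, depth = V / A = 16.3 mm.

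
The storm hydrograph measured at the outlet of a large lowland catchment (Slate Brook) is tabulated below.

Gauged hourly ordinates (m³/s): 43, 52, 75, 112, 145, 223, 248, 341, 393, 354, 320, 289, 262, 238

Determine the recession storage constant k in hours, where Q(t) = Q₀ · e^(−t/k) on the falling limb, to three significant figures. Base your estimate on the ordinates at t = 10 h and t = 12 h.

On the falling limb, Q drops from 320 to 262 m³/s between t = 10 h and t = 12 h (Δt = 2 h).
k = −Δt / ln(Q₂/Q₁) = −2 / ln(262/320) = 10.0 h.

k ≈ 10.0 h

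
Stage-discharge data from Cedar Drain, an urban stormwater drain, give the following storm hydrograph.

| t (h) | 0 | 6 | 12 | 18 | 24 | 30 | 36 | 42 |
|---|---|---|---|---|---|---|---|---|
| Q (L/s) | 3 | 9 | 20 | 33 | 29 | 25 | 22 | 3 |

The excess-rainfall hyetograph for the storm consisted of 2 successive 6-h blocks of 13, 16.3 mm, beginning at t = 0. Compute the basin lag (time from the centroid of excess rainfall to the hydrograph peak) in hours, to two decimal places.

t_L ≈ 11.66 h

Centroid of excess rainfall: t_c = Σ P_i·t̄_i / ΣP_i = 6.3379 h (block centres at 3, 9 h).
Hydrograph peak occurs at t = 18 h, so basin lag t_L = 18 − 6.3379 = 11.66 h.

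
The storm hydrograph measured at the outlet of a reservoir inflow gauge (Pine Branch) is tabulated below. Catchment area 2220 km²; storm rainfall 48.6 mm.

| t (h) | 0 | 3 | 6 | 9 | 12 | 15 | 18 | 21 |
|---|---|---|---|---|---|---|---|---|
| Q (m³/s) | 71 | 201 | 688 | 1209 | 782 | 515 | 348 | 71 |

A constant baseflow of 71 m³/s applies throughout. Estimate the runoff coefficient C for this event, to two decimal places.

C ≈ 0.33

ΣQ_DR = 3317 m³/s; V = ΣQ_DR·Δt = 3.582 × 10^7 m³.
Runoff depth d = V / A = 16.14 mm.
C = d / P = 16.14 / 48.6 = 0.33.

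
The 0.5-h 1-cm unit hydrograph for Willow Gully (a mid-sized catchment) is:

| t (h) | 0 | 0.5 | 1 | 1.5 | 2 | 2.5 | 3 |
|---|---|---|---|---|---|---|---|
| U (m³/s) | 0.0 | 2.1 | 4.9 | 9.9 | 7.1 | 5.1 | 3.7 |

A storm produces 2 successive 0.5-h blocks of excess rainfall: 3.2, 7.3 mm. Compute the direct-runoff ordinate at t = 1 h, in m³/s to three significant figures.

Q ≈ 3.10 m³/s

By discrete convolution, Q_j = Σ (P_i / 10 mm) · U_{j−i}.
At t = 1 h (j=2): Q = (3.2/10)·4.9 + (7.3/10)·2.1 = 3.10 m³/s.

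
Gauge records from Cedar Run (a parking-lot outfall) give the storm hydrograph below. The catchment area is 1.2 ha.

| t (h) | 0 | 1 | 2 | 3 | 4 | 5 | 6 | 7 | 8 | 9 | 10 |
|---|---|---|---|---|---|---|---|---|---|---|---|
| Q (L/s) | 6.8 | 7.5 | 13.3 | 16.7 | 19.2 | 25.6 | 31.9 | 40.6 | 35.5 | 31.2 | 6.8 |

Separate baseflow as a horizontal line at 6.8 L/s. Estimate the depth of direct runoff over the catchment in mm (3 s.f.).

d ≈ 48.1 mm

Direct runoff: 0.0, 0.7, 6.5, 9.9, 12.4, 18.8, 25.1, 33.8, 28.7, 24.4, 0.0 L/s; ΣQ_DR = 160.3 L/s.
V = ΣQ_DR · Δt = 160.3 × 3600 s = 5.771 × 10^5 L.
Over A = 1.2 ha, depth = V / A = 48.1 mm.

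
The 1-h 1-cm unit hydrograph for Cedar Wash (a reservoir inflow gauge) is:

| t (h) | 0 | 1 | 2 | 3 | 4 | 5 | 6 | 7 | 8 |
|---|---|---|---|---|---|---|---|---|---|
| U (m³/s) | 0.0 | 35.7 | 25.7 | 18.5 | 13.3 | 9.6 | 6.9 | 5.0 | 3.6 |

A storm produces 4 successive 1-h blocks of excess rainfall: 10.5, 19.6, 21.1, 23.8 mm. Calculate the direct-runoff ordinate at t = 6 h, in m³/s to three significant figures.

Q ≈ 98.2 m³/s

By discrete convolution, Q_j = Σ (P_i / 10 mm) · U_{j−i}.
At t = 6 h (j=6): Q = (10.5/10)·6.9 + (19.6/10)·9.6 + (21.1/10)·13.3 + (23.8/10)·18.5 = 98.2 m³/s.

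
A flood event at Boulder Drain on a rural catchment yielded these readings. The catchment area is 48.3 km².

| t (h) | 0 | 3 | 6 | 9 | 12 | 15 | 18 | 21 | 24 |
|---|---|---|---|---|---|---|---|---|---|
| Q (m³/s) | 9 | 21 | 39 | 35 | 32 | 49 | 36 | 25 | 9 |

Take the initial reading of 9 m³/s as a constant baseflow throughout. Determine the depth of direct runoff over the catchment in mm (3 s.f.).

Direct runoff: 0.0, 12.0, 30.0, 26.0, 23.0, 40.0, 27.0, 16.0, 0.0 m³/s; ΣQ_DR = 174.0 m³/s.
V = ΣQ_DR · Δt = 174.0 × 10800 s = 1.879 × 10^6 m³.
Over A = 48.3 km², depth = V / A = 38.9 mm.

d ≈ 38.9 mm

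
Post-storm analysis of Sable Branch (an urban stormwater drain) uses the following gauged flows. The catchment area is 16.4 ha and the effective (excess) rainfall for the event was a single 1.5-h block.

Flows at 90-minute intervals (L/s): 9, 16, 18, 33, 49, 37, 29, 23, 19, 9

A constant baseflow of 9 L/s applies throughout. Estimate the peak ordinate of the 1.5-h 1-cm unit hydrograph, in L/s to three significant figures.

U_p ≈ 79.9 L/s

Direct runoff: 0.0, 7.0, 9.0, 24.0, 40.0, 28.0, 20.0, 14.0, 10.0, 0.0 L/s; ΣQ_DR = 152.0 L/s, peak = 40.0 L/s.
Runoff depth d = ΣQ_DR·Δt / A = 152.0 × 5400 / (16.4 ha) = 5.005 mm.
The 1-cm UH is the DRH scaled by (10 mm)/d, so U_p = 40.0 × 10/5.005 = 79.9 L/s.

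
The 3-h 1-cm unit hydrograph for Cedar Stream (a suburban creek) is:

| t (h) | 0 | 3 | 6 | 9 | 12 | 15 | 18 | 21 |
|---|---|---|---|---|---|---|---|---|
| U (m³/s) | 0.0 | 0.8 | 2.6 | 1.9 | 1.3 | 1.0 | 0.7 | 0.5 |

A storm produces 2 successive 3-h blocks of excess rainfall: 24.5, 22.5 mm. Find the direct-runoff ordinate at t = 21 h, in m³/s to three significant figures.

Q ≈ 2.80 m³/s

By discrete convolution, Q_j = Σ (P_i / 10 mm) · U_{j−i}.
At t = 21 h (j=7): Q = (24.5/10)·0.5 + (22.5/10)·0.7 = 2.80 m³/s.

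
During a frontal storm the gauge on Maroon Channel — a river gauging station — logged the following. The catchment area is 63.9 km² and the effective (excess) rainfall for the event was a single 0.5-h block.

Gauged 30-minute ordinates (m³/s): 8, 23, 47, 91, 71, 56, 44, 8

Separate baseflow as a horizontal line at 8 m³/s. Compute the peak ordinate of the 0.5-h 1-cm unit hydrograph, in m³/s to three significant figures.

Direct runoff: 0.0, 15.0, 39.0, 83.0, 63.0, 48.0, 36.0, 0.0 m³/s; ΣQ_DR = 284.0 m³/s, peak = 83.0 m³/s.
Runoff depth d = ΣQ_DR·Δt / A = 284.0 × 1800 / (63.9 km²) = 8.000 mm.
The 1-cm UH is the DRH scaled by (10 mm)/d, so U_p = 83.0 × 10/8.000 = 104 m³/s.

U_p ≈ 104 m³/s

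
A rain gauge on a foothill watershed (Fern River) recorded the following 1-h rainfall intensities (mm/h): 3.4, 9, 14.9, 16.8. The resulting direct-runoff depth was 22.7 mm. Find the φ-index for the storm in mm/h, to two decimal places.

Only the 3 blocks with intensity above φ contribute runoff: 9, 14.9, 16.8 mm/h.
Σ(I−φ)·Δt = d  ⇒  (9+14.9+16.8 − 3φ)·1 = 22.7
φ = (40.70 − 22.7/1) / 3 = 6.00 mm/h.

φ ≈ 6.00 mm/h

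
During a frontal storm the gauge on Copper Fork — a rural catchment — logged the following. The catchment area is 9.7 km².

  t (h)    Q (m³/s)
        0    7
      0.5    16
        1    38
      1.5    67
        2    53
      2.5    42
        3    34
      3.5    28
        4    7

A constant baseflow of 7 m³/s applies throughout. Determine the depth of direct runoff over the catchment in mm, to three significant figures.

Direct runoff: 0.0, 9.0, 31.0, 60.0, 46.0, 35.0, 27.0, 21.0, 0.0 m³/s; ΣQ_DR = 229.0 m³/s.
V = ΣQ_DR · Δt = 229.0 × 1800 s = 4.122 × 10^5 m³.
Over A = 9.7 km², depth = V / A = 42.5 mm.

d ≈ 42.5 mm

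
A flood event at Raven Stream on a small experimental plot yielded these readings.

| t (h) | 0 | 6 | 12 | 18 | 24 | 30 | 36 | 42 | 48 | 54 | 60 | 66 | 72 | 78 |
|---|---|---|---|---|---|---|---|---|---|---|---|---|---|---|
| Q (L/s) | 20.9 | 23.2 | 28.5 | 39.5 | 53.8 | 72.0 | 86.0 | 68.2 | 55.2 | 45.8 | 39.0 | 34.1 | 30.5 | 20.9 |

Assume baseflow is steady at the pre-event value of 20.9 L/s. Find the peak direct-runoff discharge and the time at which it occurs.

Q_p = 65.1 L/s at t = 36 h

Subtracting baseflow gives direct-runoff ordinates: 0.0, 2.3, 7.6, 18.6, 32.9, 51.1, 65.1, 47.3, 34.3, 24.9, 18.1, 13.2, 9.6, 0.0 L/s.
The maximum is 65.1 L/s, occurring at the reading for t = 36 h.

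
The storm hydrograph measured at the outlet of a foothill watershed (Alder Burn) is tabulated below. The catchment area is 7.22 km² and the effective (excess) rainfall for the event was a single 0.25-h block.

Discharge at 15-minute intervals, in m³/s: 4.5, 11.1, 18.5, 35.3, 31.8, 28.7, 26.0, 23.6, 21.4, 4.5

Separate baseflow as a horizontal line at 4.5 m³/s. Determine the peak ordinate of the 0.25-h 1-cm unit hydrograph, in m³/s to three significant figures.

Direct runoff: 0.0, 6.6, 14.0, 30.8, 27.3, 24.2, 21.5, 19.1, 16.9, 0.0 m³/s; ΣQ_DR = 160.4 m³/s, peak = 30.8 m³/s.
Runoff depth d = ΣQ_DR·Δt / A = 160.4 × 900 / (7.22 km²) = 19.99 mm.
The 1-cm UH is the DRH scaled by (10 mm)/d, so U_p = 30.8 × 10/19.99 = 15.4 m³/s.

U_p ≈ 15.4 m³/s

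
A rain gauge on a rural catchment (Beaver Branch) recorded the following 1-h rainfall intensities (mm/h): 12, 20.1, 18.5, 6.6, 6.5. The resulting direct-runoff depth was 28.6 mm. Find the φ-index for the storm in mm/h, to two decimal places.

Only the 3 blocks with intensity above φ contribute runoff: 12, 20.1, 18.5 mm/h.
Σ(I−φ)·Δt = d  ⇒  (12+20.1+18.5 − 3φ)·1 = 28.6
φ = (50.60 − 28.6/1) / 3 = 7.33 mm/h.

φ ≈ 7.33 mm/h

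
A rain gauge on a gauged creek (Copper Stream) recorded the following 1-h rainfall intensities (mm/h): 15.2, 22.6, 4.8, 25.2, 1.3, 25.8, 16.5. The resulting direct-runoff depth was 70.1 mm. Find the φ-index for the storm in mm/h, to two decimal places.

Only the 5 blocks with intensity above φ contribute runoff: 15.2, 22.6, 25.2, 25.8, 16.5 mm/h.
Σ(I−φ)·Δt = d  ⇒  (15.2+22.6+25.2+25.8+16.5 − 5φ)·1 = 70.1
φ = (105.3 − 70.1/1) / 5 = 7.04 mm/h.

φ ≈ 7.04 mm/h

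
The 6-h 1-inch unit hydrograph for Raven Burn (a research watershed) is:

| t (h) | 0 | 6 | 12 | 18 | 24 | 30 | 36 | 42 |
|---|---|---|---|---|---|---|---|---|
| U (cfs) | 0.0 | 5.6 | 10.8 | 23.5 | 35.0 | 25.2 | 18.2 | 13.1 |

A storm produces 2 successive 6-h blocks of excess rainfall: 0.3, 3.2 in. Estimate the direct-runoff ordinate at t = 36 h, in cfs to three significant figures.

Q ≈ 86.1 cfs

By discrete convolution, Q_j = Σ (P_i / 1 in) · U_{j−i}.
At t = 36 h (j=6): Q = (0.3/1)·18.2 + (3.2/1)·25.2 = 86.1 cfs.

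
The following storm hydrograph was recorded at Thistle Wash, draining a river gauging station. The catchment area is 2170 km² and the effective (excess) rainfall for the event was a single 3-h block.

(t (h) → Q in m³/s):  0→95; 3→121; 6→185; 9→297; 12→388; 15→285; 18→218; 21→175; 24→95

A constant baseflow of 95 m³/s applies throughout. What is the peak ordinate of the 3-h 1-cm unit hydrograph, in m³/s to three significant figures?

U_p ≈ 586 m³/s

Direct runoff: 0.0, 26.0, 90.0, 202.0, 293.0, 190.0, 123.0, 80.0, 0.0 m³/s; ΣQ_DR = 1004 m³/s, peak = 293.0 m³/s.
Runoff depth d = ΣQ_DR·Δt / A = 1004 × 10800 / (2170 km²) = 4.997 mm.
The 1-cm UH is the DRH scaled by (10 mm)/d, so U_p = 293.0 × 10/4.997 = 586 m³/s.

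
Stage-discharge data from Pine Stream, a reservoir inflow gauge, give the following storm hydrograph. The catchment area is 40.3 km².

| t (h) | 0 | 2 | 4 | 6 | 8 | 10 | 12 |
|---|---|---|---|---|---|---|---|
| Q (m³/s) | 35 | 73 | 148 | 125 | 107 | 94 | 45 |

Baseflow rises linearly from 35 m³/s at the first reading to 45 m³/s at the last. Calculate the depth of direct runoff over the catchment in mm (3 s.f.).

d ≈ 62.0 mm

Direct runoff: 0.00, 36.33, 109.67, 85.00, 65.33, 50.67, 0.00 m³/s; ΣQ_DR = 347.0 m³/s.
V = ΣQ_DR · Δt = 347.0 × 7200 s = 2.498 × 10^6 m³.
Over A = 40.3 km², depth = V / A = 62.0 mm.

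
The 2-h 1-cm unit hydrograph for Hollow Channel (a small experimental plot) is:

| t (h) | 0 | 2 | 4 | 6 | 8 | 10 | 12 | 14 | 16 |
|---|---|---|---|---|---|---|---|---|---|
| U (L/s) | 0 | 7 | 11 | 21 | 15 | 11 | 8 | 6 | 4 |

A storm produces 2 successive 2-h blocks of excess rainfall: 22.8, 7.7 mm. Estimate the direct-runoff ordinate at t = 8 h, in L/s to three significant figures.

By discrete convolution, Q_j = Σ (P_i / 10 mm) · U_{j−i}.
At t = 8 h (j=4): Q = (22.8/10)·15 + (7.7/10)·21 = 50.4 L/s.

Q ≈ 50.4 L/s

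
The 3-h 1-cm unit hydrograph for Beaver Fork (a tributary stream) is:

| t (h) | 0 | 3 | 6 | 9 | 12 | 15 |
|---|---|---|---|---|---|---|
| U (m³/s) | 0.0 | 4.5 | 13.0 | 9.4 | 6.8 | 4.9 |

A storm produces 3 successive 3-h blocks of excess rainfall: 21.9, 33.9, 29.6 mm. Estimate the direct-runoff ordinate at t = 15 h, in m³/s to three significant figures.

Q ≈ 61.6 m³/s

By discrete convolution, Q_j = Σ (P_i / 10 mm) · U_{j−i}.
At t = 15 h (j=5): Q = (21.9/10)·4.9 + (33.9/10)·6.8 + (29.6/10)·9.4 = 61.6 m³/s.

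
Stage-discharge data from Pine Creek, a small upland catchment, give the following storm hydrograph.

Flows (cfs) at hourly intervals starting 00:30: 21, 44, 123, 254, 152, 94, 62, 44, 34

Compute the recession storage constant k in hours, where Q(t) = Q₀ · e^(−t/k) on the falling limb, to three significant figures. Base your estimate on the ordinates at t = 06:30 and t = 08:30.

k ≈ 3.33 h

On the falling limb, Q drops from 62 to 34 cfs between t = 06:30 and t = 08:30 (Δt = 2 h).
k = −Δt / ln(Q₂/Q₁) = −2 / ln(34/62) = 3.33 h.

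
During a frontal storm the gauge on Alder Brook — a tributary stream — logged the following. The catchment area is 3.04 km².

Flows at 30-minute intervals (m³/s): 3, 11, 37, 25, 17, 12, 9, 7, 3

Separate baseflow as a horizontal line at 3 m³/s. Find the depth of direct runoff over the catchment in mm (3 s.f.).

Direct runoff: 0.0, 8.0, 34.0, 22.0, 14.0, 9.0, 6.0, 4.0, 0.0 m³/s; ΣQ_DR = 97.00 m³/s.
V = ΣQ_DR · Δt = 97.00 × 1800 s = 1.746 × 10^5 m³.
Over A = 3.04 km², depth = V / A = 57.4 mm.

d ≈ 57.4 mm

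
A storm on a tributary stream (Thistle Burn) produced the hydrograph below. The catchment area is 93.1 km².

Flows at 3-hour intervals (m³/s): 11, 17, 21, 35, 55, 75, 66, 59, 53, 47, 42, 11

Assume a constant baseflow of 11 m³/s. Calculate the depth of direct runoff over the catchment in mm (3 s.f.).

d ≈ 41.8 mm

Direct runoff: 0.0, 6.0, 10.0, 24.0, 44.0, 64.0, 55.0, 48.0, 42.0, 36.0, 31.0, 0.0 m³/s; ΣQ_DR = 360.0 m³/s.
V = ΣQ_DR · Δt = 360.0 × 10800 s = 3.888 × 10^6 m³.
Over A = 93.1 km², depth = V / A = 41.8 mm.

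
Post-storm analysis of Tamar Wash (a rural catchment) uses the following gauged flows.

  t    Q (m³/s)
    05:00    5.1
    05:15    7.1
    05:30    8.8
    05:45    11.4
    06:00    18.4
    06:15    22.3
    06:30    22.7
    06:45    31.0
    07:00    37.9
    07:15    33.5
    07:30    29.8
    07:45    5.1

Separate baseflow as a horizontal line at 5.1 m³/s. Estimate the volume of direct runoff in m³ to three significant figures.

V ≈ 1.55 × 10^5 m³

Direct-runoff ordinates (Q − Q_b): 0.0, 2.0, 3.7, 6.3, 13.3, 17.2, 17.6, 25.9, 32.8, 28.4, 24.7, 0.0 m³/s.
ΣQ_DR = 171.9 m³/s.
With Δt = 0.25 h = 900 s, V = ΣQ_DR · Δt = 171.9 × 900 = 1.55 × 10^5 m³.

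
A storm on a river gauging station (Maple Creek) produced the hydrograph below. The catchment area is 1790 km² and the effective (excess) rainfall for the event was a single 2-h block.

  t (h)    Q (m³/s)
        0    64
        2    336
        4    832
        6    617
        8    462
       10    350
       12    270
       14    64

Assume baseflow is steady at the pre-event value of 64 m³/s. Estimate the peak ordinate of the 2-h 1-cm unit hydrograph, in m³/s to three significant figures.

U_p ≈ 769 m³/s

Direct runoff: 0.0, 272.0, 768.0, 553.0, 398.0, 286.0, 206.0, 0.0 m³/s; ΣQ_DR = 2483 m³/s, peak = 768.0 m³/s.
Runoff depth d = ΣQ_DR·Δt / A = 2483 × 7200 / (1790 km²) = 9.987 mm.
The 1-cm UH is the DRH scaled by (10 mm)/d, so U_p = 768.0 × 10/9.987 = 769 m³/s.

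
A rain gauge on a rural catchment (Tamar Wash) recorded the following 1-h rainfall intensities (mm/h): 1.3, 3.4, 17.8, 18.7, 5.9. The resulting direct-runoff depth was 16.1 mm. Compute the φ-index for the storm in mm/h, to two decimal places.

Only the 2 blocks with intensity above φ contribute runoff: 17.8, 18.7 mm/h.
Σ(I−φ)·Δt = d  ⇒  (17.8+18.7 − 2φ)·1 = 16.1
φ = (36.50 − 16.1/1) / 2 = 10.20 mm/h.

φ ≈ 10.20 mm/h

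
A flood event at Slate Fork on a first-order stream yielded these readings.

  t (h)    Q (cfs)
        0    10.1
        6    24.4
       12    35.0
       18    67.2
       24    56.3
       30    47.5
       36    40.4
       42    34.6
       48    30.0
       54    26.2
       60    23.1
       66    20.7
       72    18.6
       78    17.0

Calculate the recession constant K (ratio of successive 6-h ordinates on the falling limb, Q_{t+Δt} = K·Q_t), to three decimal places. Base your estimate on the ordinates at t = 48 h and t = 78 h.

K ≈ 0.893

Using the recession-limb readings at t = 48 h and t = 78 h: Q falls from 30.0 to 17.0 cfs over 5 intervals.
K = (Q₂/Q₁)^(1/5) = (17.0/30.0)^(1/5) = 0.893.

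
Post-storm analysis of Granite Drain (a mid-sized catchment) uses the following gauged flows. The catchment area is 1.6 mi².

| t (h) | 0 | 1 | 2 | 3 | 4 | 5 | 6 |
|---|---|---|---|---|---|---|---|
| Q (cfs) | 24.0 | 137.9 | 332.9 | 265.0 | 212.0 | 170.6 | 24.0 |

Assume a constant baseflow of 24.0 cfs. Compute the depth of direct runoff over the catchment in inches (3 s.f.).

Direct runoff: 0.0, 113.9, 308.9, 241.0, 188.0, 146.6, 0.0 cfs; ΣQ_DR = 998.4 cfs.
V = ΣQ_DR · Δt = 998.4 × 3600 s = 3.594 × 10^6 ft³.
Over A = 1.6 mi², depth = V / A = 0.967 in.

d ≈ 0.967 in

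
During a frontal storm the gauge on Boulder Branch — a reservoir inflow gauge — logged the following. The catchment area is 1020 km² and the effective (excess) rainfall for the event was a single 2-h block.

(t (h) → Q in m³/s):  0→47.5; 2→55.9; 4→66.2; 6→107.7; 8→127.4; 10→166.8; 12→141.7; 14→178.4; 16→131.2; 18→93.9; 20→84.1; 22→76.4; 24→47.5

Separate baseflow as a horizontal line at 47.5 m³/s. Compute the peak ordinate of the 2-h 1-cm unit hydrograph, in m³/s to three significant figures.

Direct runoff: 0.0, 8.4, 18.7, 60.2, 79.9, 119.3, 94.2, 130.9, 83.7, 46.4, 36.6, 28.9, 0.0 m³/s; ΣQ_DR = 707.2 m³/s, peak = 130.9 m³/s.
Runoff depth d = ΣQ_DR·Δt / A = 707.2 × 7200 / (1020 km²) = 4.992 mm.
The 1-cm UH is the DRH scaled by (10 mm)/d, so U_p = 130.9 × 10/4.992 = 262 m³/s.

U_p ≈ 262 m³/s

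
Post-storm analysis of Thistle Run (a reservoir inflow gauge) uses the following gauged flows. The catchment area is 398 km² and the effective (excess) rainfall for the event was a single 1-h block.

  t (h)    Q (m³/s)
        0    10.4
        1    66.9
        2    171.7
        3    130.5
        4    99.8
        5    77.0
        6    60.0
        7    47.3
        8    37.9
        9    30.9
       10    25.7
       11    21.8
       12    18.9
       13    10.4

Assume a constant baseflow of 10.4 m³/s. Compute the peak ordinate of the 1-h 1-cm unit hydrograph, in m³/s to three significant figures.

U_p ≈ 269 m³/s

Direct runoff: 0.0, 56.5, 161.3, 120.1, 89.4, 66.6, 49.6, 36.9, 27.5, 20.5, 15.3, 11.4, 8.5, 0.0 m³/s; ΣQ_DR = 663.6 m³/s, peak = 161.3 m³/s.
Runoff depth d = ΣQ_DR·Δt / A = 663.6 × 3600 / (398 km²) = 6.002 mm.
The 1-cm UH is the DRH scaled by (10 mm)/d, so U_p = 161.3 × 10/6.002 = 269 m³/s.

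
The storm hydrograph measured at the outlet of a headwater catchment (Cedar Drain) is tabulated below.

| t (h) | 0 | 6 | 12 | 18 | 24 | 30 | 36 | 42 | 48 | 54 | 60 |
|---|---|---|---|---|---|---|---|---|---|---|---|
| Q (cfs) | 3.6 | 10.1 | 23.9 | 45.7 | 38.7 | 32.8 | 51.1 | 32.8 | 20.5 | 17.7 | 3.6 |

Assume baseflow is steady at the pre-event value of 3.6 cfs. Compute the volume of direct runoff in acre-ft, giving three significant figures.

Direct-runoff ordinates (Q − Q_b): 0.0, 6.5, 20.3, 42.1, 35.1, 29.2, 47.5, 29.2, 16.9, 14.1, 0.0 cfs.
ΣQ_DR = 240.9 cfs.
With Δt = 6 h = 21600 s, V = ΣQ_DR · Δt = 240.9 × 21600 = 5.20 × 10^6 ft³ = 119 acre-ft.

V ≈ 119 acre-ft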